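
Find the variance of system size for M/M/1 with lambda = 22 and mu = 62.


rho = 22/62; Var(N) = rho/(1-rho)^2 = 0.85

0.85


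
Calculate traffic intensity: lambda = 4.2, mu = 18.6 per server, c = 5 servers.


rho = lambda / (c * mu) = 4.2 / (5 * 18.6) = 0.0452

0.0452


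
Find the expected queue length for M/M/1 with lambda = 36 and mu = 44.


rho = 36/44; Lq = rho^2/(1-rho) = 3.68

3.68


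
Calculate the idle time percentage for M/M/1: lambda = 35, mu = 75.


Idle fraction = (1 - rho) * 100 = (1 - 35/75) * 100 = 53.3%

53.3%


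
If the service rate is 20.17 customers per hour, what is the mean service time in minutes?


Mean service time = 60/mu = 60/20.17 = 2.97 minutes

2.97 minutes


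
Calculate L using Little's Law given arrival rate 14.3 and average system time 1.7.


L = lambda * W = 14.3 * 1.7 = 24.31

24.31


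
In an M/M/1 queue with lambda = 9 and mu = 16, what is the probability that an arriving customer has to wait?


P(wait) = rho = lambda/mu = 9/16 = 0.5625

0.5625


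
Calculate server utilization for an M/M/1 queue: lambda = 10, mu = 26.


rho = lambda/mu = 10/26 = 0.3846

0.3846


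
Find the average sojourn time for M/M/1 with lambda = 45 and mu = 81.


W = 1/(mu - lambda) = 1/(81 - 45) = 0.0278 hours

0.0278 hours


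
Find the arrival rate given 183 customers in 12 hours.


lambda = total arrivals / time = 183 / 12 = 15.25 per hour

15.25 per hour


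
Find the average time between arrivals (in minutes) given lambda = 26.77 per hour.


Mean interarrival time = 60/lambda = 60/26.77 = 2.24 minutes

2.24 minutes


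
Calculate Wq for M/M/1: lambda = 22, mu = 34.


rho = 22/34; Wq = rho/(mu - lambda) = 0.0539 hours

0.0539 hours


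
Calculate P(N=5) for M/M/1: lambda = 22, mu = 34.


rho = 22/34; P(n) = (1-rho)*rho^n = (1-22/34)*(22/34)^5 = 0.04

0.04


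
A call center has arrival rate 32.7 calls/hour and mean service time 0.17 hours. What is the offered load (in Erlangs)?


Offered load a = lambda * E[S] = 32.7 * 0.17 = 5.56 Erlangs

5.56 Erlangs


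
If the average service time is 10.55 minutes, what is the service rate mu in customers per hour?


mu = 60 / avg_service_time = 60 / 10.55 = 5.69 per hour

5.69 per hour


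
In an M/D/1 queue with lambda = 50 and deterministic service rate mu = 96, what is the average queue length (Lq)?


M/D/1: Lq = rho^2 / (2*(1-rho)) where rho = 50/96; Lq = 0.28

0.28


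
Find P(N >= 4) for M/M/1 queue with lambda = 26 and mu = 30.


P(N >= 4) = rho^4 = (26/30)^4 = 0.5642

0.5642


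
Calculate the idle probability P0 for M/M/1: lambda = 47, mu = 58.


P0 = 1 - rho = 1 - 47/58 = 0.1897

0.1897


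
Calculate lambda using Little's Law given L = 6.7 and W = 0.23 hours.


lambda = L / W = 6.7 / 0.23 = 29.13 per hour

29.13 per hour


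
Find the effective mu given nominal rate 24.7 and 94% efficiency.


Effective rate = mu * efficiency = 24.7 * 0.94 = 23.22 per hour

23.22 per hour


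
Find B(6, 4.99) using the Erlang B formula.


B(N,A) = (A^N/N!) / sum(A^k/k!, k=0..N) with N=6, A=4.99 = 0.1911

0.1911


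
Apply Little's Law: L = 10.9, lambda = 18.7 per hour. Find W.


W = L / lambda = 10.9 / 18.7 = 0.5829 hours

0.5829 hours


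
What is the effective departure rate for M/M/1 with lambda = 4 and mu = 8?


For a stable queue (lambda < mu), throughput = lambda = 4 per hour

4 per hour


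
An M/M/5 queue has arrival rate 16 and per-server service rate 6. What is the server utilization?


rho = lambda/(c*mu) = 16/(5*6) = 0.5333

0.5333


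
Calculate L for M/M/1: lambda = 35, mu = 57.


rho = 35/57; L = rho/(1-rho) = 1.59

1.59


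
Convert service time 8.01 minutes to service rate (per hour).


mu = 60 / avg_service_time = 60 / 8.01 = 7.49 per hour

7.49 per hour


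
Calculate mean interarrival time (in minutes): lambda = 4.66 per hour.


Mean interarrival time = 60/lambda = 60/4.66 = 12.88 minutes

12.88 minutes


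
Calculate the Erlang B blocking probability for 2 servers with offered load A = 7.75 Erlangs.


B(N,A) = (A^N/N!) / sum(A^k/k!, k=0..N) with N=2, A=7.75 = 0.7744

0.7744


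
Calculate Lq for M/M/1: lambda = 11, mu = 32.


rho = 11/32; Lq = rho^2/(1-rho) = 0.18

0.18


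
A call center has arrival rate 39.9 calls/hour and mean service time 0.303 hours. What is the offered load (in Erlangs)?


Offered load a = lambda * E[S] = 39.9 * 0.303 = 12.09 Erlangs

12.09 Erlangs


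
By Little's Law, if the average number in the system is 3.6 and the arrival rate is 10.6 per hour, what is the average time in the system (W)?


W = L / lambda = 3.6 / 10.6 = 0.3396 hours

0.3396 hours


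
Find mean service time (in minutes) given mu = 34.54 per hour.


Mean service time = 60/mu = 60/34.54 = 1.74 minutes

1.74 minutes


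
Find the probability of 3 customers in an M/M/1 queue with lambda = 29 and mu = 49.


rho = 29/49; P(n) = (1-rho)*rho^n = (1-29/49)*(29/49)^3 = 0.0846

0.0846


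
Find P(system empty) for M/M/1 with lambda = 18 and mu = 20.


P0 = 1 - rho = 1 - 18/20 = 0.1

0.1


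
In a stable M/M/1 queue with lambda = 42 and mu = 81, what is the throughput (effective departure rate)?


For a stable queue (lambda < mu), throughput = lambda = 42 per hour

42 per hour


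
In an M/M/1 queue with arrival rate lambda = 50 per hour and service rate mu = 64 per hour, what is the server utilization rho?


rho = lambda/mu = 50/64 = 0.7813

0.7813


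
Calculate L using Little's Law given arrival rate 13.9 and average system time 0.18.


L = lambda * W = 13.9 * 0.18 = 2.5

2.5


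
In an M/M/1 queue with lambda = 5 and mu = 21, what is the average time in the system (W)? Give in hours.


W = 1/(mu - lambda) = 1/(21 - 5) = 0.0625 hours

0.0625 hours


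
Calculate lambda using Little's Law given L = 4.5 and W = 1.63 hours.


lambda = L / W = 4.5 / 1.63 = 2.76 per hour

2.76 per hour


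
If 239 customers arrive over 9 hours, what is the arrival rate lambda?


lambda = total arrivals / time = 239 / 9 = 26.56 per hour

26.56 per hour


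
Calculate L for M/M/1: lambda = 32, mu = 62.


rho = 32/62; L = rho/(1-rho) = 1.07

1.07


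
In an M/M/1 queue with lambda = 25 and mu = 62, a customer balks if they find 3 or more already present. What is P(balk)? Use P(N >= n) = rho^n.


P(N >= 3) = rho^3 = (25/62)^3 = 0.0656

0.0656


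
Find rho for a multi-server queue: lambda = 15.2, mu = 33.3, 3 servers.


rho = lambda / (c * mu) = 15.2 / (3 * 33.3) = 0.1522

0.1522


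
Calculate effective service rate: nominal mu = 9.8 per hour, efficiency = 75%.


Effective rate = mu * efficiency = 9.8 * 0.75 = 7.35 per hour

7.35 per hour


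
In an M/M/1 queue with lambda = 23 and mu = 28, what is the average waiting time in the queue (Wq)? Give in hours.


rho = 23/28; Wq = rho/(mu - lambda) = 0.1643 hours

0.1643 hours


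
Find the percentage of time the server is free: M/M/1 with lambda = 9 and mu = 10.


Idle fraction = (1 - rho) * 100 = (1 - 9/10) * 100 = 10.0%

10.0%


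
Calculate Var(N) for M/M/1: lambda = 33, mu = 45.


rho = 33/45; Var(N) = rho/(1-rho)^2 = 10.31

10.31


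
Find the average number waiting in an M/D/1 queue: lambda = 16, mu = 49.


M/D/1: Lq = rho^2 / (2*(1-rho)) where rho = 16/49; Lq = 0.08

0.08


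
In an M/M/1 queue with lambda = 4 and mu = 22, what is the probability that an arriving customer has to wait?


P(wait) = rho = lambda/mu = 4/22 = 0.1818

0.1818


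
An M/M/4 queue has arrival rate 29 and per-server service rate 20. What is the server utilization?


rho = lambda/(c*mu) = 29/(4*20) = 0.3625

0.3625


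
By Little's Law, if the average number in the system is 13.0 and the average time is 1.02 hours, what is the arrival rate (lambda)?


lambda = L / W = 13.0 / 1.02 = 12.75 per hour

12.75 per hour


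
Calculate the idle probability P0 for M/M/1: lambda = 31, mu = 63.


P0 = 1 - rho = 1 - 31/63 = 0.5079

0.5079


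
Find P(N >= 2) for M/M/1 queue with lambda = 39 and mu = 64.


P(N >= 2) = rho^2 = (39/64)^2 = 0.3713

0.3713


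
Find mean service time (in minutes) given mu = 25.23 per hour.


Mean service time = 60/mu = 60/25.23 = 2.38 minutes

2.38 minutes


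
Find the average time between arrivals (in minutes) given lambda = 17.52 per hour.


Mean interarrival time = 60/lambda = 60/17.52 = 3.42 minutes

3.42 minutes


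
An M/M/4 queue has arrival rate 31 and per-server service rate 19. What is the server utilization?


rho = lambda/(c*mu) = 31/(4*19) = 0.4079

0.4079


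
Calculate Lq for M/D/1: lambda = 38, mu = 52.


M/D/1: Lq = rho^2 / (2*(1-rho)) where rho = 38/52; Lq = 0.99

0.99


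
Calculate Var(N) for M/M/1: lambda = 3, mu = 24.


rho = 3/24; Var(N) = rho/(1-rho)^2 = 0.16

0.16


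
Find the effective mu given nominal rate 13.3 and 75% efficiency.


Effective rate = mu * efficiency = 13.3 * 0.75 = 9.98 per hour

9.98 per hour


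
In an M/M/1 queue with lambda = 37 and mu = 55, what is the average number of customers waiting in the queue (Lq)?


rho = 37/55; Lq = rho^2/(1-rho) = 1.38

1.38


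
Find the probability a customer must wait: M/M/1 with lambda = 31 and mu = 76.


P(wait) = rho = lambda/mu = 31/76 = 0.4079

0.4079


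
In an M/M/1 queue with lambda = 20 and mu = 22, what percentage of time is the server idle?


Idle fraction = (1 - rho) * 100 = (1 - 20/22) * 100 = 9.1%

9.1%


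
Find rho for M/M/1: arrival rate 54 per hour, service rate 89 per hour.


rho = lambda/mu = 54/89 = 0.6067

0.6067


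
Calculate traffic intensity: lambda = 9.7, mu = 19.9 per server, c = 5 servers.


rho = lambda / (c * mu) = 9.7 / (5 * 19.9) = 0.0975

0.0975


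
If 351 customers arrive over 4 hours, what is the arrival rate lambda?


lambda = total arrivals / time = 351 / 4 = 87.75 per hour

87.75 per hour


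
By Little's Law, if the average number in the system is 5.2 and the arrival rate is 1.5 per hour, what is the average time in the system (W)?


W = L / lambda = 5.2 / 1.5 = 3.4667 hours

3.4667 hours


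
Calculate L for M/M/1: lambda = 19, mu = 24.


rho = 19/24; L = rho/(1-rho) = 3.8

3.8


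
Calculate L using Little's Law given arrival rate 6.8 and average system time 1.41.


L = lambda * W = 6.8 * 1.41 = 9.59

9.59


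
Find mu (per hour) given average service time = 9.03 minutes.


mu = 60 / avg_service_time = 60 / 9.03 = 6.64 per hour

6.64 per hour


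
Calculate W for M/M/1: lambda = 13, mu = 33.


W = 1/(mu - lambda) = 1/(33 - 13) = 0.05 hours

0.05 hours


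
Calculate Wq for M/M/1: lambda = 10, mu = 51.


rho = 10/51; Wq = rho/(mu - lambda) = 0.0048 hours

0.0048 hours


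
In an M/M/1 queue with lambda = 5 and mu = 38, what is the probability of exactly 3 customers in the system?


rho = 5/38; P(n) = (1-rho)*rho^n = (1-5/38)*(5/38)^3 = 0.002

0.002


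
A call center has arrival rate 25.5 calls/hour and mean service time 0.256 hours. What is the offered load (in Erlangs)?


Offered load a = lambda * E[S] = 25.5 * 0.256 = 6.53 Erlangs

6.53 Erlangs


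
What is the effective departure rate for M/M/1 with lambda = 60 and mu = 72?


For a stable queue (lambda < mu), throughput = lambda = 60 per hour

60 per hour


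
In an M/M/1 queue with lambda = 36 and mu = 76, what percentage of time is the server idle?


Idle fraction = (1 - rho) * 100 = (1 - 36/76) * 100 = 52.6%

52.6%


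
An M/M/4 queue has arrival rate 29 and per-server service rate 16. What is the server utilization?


rho = lambda/(c*mu) = 29/(4*16) = 0.4531

0.4531


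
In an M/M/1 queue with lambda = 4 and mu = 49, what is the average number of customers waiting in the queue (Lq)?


rho = 4/49; Lq = rho^2/(1-rho) = 0.01

0.01


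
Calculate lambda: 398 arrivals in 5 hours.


lambda = total arrivals / time = 398 / 5 = 79.6 per hour

79.6 per hour


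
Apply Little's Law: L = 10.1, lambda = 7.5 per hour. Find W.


W = L / lambda = 10.1 / 7.5 = 1.3467 hours

1.3467 hours


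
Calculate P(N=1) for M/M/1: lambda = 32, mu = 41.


rho = 32/41; P(n) = (1-rho)*rho^n = (1-32/41)*(32/41)^1 = 0.1713

0.1713


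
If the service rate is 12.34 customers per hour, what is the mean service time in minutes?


Mean service time = 60/mu = 60/12.34 = 4.86 minutes

4.86 minutes


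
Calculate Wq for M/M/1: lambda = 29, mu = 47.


rho = 29/47; Wq = rho/(mu - lambda) = 0.0343 hours

0.0343 hours


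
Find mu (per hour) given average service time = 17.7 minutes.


mu = 60 / avg_service_time = 60 / 17.7 = 3.39 per hour

3.39 per hour


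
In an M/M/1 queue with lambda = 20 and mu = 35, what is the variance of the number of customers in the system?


rho = 20/35; Var(N) = rho/(1-rho)^2 = 3.11

3.11


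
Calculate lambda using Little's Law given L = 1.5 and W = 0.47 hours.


lambda = L / W = 1.5 / 0.47 = 3.19 per hour

3.19 per hour


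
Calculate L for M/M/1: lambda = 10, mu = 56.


rho = 10/56; L = rho/(1-rho) = 0.22

0.22


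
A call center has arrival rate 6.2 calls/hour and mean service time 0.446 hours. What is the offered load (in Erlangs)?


Offered load a = lambda * E[S] = 6.2 * 0.446 = 2.77 Erlangs

2.77 Erlangs


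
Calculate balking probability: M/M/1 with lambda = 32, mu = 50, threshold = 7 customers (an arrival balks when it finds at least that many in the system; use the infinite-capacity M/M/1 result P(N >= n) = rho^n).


P(N >= 7) = rho^7 = (32/50)^7 = 0.044

0.044


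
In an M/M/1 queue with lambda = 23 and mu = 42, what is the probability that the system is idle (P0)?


P0 = 1 - rho = 1 - 23/42 = 0.4524

0.4524


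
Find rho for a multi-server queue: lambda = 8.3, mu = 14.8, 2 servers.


rho = lambda / (c * mu) = 8.3 / (2 * 14.8) = 0.2804

0.2804


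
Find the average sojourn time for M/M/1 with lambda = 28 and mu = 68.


W = 1/(mu - lambda) = 1/(68 - 28) = 0.025 hours

0.025 hours


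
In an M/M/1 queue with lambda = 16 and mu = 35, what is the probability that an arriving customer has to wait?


P(wait) = rho = lambda/mu = 16/35 = 0.4571

0.4571


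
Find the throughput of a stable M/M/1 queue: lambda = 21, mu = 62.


For a stable queue (lambda < mu), throughput = lambda = 21 per hour

21 per hour


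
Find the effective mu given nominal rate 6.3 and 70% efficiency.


Effective rate = mu * efficiency = 6.3 * 0.7 = 4.41 per hour

4.41 per hour


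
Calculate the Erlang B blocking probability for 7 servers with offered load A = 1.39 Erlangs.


B(N,A) = (A^N/N!) / sum(A^k/k!, k=0..N) with N=7, A=1.39 = 0.0005

0.0005


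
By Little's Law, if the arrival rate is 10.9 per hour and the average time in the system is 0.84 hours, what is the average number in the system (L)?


L = lambda * W = 10.9 * 0.84 = 9.16

9.16


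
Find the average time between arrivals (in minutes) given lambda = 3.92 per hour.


Mean interarrival time = 60/lambda = 60/3.92 = 15.31 minutes

15.31 minutes


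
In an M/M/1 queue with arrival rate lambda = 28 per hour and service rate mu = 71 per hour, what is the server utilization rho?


rho = lambda/mu = 28/71 = 0.3944

0.3944


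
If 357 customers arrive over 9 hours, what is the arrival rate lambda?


lambda = total arrivals / time = 357 / 9 = 39.67 per hour

39.67 per hour


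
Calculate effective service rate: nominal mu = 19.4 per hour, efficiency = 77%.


Effective rate = mu * efficiency = 19.4 * 0.77 = 14.94 per hour

14.94 per hour


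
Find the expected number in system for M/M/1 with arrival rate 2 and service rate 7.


rho = 2/7; L = rho/(1-rho) = 0.4

0.4


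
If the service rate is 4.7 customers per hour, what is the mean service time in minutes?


Mean service time = 60/mu = 60/4.7 = 12.77 minutes

12.77 minutes


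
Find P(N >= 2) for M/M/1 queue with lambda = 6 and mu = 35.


P(N >= 2) = rho^2 = (6/35)^2 = 0.0294

0.0294


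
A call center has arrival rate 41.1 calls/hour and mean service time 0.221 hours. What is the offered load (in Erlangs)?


Offered load a = lambda * E[S] = 41.1 * 0.221 = 9.08 Erlangs

9.08 Erlangs


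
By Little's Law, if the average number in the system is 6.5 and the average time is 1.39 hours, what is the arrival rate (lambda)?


lambda = L / W = 6.5 / 1.39 = 4.68 per hour

4.68 per hour


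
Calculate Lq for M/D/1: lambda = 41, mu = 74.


M/D/1: Lq = rho^2 / (2*(1-rho)) where rho = 41/74; Lq = 0.34

0.34


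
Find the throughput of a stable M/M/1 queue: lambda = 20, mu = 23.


For a stable queue (lambda < mu), throughput = lambda = 20 per hour

20 per hour


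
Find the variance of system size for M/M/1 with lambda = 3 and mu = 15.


rho = 3/15; Var(N) = rho/(1-rho)^2 = 0.31

0.31


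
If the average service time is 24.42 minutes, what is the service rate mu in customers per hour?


mu = 60 / avg_service_time = 60 / 24.42 = 2.46 per hour

2.46 per hour


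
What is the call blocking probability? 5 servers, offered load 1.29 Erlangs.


B(N,A) = (A^N/N!) / sum(A^k/k!, k=0..N) with N=5, A=1.29 = 0.0082

0.0082


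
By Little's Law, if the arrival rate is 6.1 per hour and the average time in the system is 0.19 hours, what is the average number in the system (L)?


L = lambda * W = 6.1 * 0.19 = 1.16

1.16


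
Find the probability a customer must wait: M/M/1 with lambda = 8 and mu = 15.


P(wait) = rho = lambda/mu = 8/15 = 0.5333

0.5333


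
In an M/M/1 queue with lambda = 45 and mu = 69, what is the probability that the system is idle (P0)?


P0 = 1 - rho = 1 - 45/69 = 0.3478

0.3478


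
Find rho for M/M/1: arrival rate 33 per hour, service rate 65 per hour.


rho = lambda/mu = 33/65 = 0.5077

0.5077


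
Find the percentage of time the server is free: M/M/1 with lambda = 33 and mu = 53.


Idle fraction = (1 - rho) * 100 = (1 - 33/53) * 100 = 37.7%

37.7%


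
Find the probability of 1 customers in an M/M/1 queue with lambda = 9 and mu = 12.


rho = 9/12; P(n) = (1-rho)*rho^n = (1-9/12)*(9/12)^1 = 0.1875

0.1875


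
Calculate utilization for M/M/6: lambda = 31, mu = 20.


rho = lambda/(c*mu) = 31/(6*20) = 0.2583

0.2583


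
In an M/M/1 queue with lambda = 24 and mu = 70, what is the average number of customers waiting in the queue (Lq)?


rho = 24/70; Lq = rho^2/(1-rho) = 0.18

0.18


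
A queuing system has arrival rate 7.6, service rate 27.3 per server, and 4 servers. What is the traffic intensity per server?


rho = lambda / (c * mu) = 7.6 / (4 * 27.3) = 0.0696

0.0696


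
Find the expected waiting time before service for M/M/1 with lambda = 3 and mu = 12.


rho = 3/12; Wq = rho/(mu - lambda) = 0.0278 hours

0.0278 hours


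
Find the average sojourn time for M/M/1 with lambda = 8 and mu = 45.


W = 1/(mu - lambda) = 1/(45 - 8) = 0.027 hours

0.027 hours


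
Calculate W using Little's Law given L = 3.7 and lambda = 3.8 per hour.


W = L / lambda = 3.7 / 3.8 = 0.9737 hours

0.9737 hours


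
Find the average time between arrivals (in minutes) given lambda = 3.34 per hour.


Mean interarrival time = 60/lambda = 60/3.34 = 17.96 minutes

17.96 minutes


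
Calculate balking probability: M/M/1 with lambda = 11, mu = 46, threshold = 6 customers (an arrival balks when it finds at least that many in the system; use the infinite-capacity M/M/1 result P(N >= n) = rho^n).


P(N >= 6) = rho^6 = (11/46)^6 = 0.0002

0.0002


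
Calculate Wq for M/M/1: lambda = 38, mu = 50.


rho = 38/50; Wq = rho/(mu - lambda) = 0.0633 hours

0.0633 hours


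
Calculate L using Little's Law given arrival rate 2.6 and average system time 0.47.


L = lambda * W = 2.6 * 0.47 = 1.22

1.22


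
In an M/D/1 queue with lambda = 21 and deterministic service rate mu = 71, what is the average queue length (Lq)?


M/D/1: Lq = rho^2 / (2*(1-rho)) where rho = 21/71; Lq = 0.06

0.06


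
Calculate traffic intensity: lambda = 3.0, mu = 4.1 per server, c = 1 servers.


rho = lambda / (c * mu) = 3.0 / (1 * 4.1) = 0.7317

0.7317


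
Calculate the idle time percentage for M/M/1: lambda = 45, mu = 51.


Idle fraction = (1 - rho) * 100 = (1 - 45/51) * 100 = 11.8%

11.8%


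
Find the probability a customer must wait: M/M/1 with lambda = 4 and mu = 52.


P(wait) = rho = lambda/mu = 4/52 = 0.0769

0.0769


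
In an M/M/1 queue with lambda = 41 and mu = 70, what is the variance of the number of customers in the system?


rho = 41/70; Var(N) = rho/(1-rho)^2 = 3.41

3.41


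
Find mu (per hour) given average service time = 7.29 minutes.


mu = 60 / avg_service_time = 60 / 7.29 = 8.23 per hour

8.23 per hour


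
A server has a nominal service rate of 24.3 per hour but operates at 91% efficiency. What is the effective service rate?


Effective rate = mu * efficiency = 24.3 * 0.91 = 22.11 per hour

22.11 per hour


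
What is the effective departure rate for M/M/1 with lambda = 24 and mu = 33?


For a stable queue (lambda < mu), throughput = lambda = 24 per hour

24 per hour


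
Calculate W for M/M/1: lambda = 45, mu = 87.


W = 1/(mu - lambda) = 1/(87 - 45) = 0.0238 hours

0.0238 hours


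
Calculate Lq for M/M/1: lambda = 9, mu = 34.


rho = 9/34; Lq = rho^2/(1-rho) = 0.1

0.1


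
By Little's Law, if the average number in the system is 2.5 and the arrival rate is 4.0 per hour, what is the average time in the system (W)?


W = L / lambda = 2.5 / 4.0 = 0.625 hours

0.625 hours


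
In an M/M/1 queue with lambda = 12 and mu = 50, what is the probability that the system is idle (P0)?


P0 = 1 - rho = 1 - 12/50 = 0.76

0.76


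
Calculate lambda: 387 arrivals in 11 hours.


lambda = total arrivals / time = 387 / 11 = 35.18 per hour

35.18 per hour


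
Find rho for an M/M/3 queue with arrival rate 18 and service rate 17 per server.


rho = lambda/(c*mu) = 18/(3*17) = 0.3529

0.3529


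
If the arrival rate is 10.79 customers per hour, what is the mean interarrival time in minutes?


Mean interarrival time = 60/lambda = 60/10.79 = 5.56 minutes

5.56 minutes


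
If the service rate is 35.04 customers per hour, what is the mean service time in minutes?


Mean service time = 60/mu = 60/35.04 = 1.71 minutes

1.71 minutes


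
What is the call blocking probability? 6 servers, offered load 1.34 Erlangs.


B(N,A) = (A^N/N!) / sum(A^k/k!, k=0..N) with N=6, A=1.34 = 0.0021

0.0021


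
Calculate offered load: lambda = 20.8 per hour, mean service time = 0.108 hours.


Offered load a = lambda * E[S] = 20.8 * 0.108 = 2.25 Erlangs

2.25 Erlangs


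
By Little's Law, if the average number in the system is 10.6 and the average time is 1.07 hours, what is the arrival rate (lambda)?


lambda = L / W = 10.6 / 1.07 = 9.91 per hour

9.91 per hour


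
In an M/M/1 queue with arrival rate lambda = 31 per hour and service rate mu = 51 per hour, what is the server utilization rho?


rho = lambda/mu = 31/51 = 0.6078

0.6078


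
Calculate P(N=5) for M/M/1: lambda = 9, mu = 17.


rho = 9/17; P(n) = (1-rho)*rho^n = (1-9/17)*(9/17)^5 = 0.0196

0.0196


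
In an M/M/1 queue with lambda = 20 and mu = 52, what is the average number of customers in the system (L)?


rho = 20/52; L = rho/(1-rho) = 0.63

0.63


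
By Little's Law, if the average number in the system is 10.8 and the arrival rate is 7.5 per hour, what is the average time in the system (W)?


W = L / lambda = 10.8 / 7.5 = 1.44 hours

1.44 hours


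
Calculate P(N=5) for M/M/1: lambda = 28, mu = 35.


rho = 28/35; P(n) = (1-rho)*rho^n = (1-28/35)*(28/35)^5 = 0.0655

0.0655


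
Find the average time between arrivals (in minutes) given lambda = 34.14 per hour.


Mean interarrival time = 60/lambda = 60/34.14 = 1.76 minutes

1.76 minutes


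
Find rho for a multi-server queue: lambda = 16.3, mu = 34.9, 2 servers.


rho = lambda / (c * mu) = 16.3 / (2 * 34.9) = 0.2335

0.2335


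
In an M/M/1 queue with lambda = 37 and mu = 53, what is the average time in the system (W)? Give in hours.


W = 1/(mu - lambda) = 1/(53 - 37) = 0.0625 hours

0.0625 hours


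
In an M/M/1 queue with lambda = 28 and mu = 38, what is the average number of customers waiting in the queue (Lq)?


rho = 28/38; Lq = rho^2/(1-rho) = 2.06

2.06


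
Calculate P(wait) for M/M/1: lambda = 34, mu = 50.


P(wait) = rho = lambda/mu = 34/50 = 0.68

0.68


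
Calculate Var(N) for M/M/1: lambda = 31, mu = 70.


rho = 31/70; Var(N) = rho/(1-rho)^2 = 1.43

1.43


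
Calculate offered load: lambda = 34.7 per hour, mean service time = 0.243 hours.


Offered load a = lambda * E[S] = 34.7 * 0.243 = 8.43 Erlangs

8.43 Erlangs


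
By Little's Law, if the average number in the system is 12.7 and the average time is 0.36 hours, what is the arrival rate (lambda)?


lambda = L / W = 12.7 / 0.36 = 35.28 per hour

35.28 per hour


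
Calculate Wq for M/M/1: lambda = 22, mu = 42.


rho = 22/42; Wq = rho/(mu - lambda) = 0.0262 hours

0.0262 hours


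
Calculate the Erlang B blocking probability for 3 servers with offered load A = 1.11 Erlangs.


B(N,A) = (A^N/N!) / sum(A^k/k!, k=0..N) with N=3, A=1.11 = 0.0772

0.0772


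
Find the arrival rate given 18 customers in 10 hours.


lambda = total arrivals / time = 18 / 10 = 1.8 per hour

1.8 per hour


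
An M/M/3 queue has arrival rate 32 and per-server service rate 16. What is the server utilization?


rho = lambda/(c*mu) = 32/(3*16) = 0.6667

0.6667


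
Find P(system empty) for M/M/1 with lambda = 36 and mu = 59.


P0 = 1 - rho = 1 - 36/59 = 0.3898

0.3898


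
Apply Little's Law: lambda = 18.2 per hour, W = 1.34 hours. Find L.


L = lambda * W = 18.2 * 1.34 = 24.39

24.39


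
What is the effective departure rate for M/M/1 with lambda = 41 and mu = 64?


For a stable queue (lambda < mu), throughput = lambda = 41 per hour

41 per hour


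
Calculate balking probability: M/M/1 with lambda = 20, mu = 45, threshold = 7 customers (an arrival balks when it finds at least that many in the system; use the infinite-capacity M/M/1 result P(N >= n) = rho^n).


P(N >= 7) = rho^7 = (20/45)^7 = 0.0034

0.0034


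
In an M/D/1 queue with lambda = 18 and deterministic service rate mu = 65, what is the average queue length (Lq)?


M/D/1: Lq = rho^2 / (2*(1-rho)) where rho = 18/65; Lq = 0.05

0.05


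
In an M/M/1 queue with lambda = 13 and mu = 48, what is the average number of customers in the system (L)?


rho = 13/48; L = rho/(1-rho) = 0.37

0.37


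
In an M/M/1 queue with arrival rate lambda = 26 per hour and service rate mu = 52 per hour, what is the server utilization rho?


rho = lambda/mu = 26/52 = 0.5

0.5


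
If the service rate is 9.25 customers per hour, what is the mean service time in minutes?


Mean service time = 60/mu = 60/9.25 = 6.49 minutes

6.49 minutes


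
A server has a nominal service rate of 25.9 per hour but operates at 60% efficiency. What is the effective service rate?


Effective rate = mu * efficiency = 25.9 * 0.6 = 15.54 per hour

15.54 per hour


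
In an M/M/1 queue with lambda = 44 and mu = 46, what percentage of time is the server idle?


Idle fraction = (1 - rho) * 100 = (1 - 44/46) * 100 = 4.3%

4.3%


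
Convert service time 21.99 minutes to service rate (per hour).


mu = 60 / avg_service_time = 60 / 21.99 = 2.73 per hour

2.73 per hour


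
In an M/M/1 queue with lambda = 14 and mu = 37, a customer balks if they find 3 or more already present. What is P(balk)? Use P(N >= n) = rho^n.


P(N >= 3) = rho^3 = (14/37)^3 = 0.0542

0.0542


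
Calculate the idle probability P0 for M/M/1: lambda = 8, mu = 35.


P0 = 1 - rho = 1 - 8/35 = 0.7714

0.7714


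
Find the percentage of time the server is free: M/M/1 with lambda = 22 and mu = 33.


Idle fraction = (1 - rho) * 100 = (1 - 22/33) * 100 = 33.3%

33.3%


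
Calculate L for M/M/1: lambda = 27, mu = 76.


rho = 27/76; L = rho/(1-rho) = 0.55

0.55


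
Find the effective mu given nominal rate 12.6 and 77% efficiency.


Effective rate = mu * efficiency = 12.6 * 0.77 = 9.7 per hour

9.7 per hour


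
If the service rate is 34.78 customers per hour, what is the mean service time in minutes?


Mean service time = 60/mu = 60/34.78 = 1.73 minutes

1.73 minutes


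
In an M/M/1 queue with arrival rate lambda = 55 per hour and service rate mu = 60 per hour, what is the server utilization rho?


rho = lambda/mu = 55/60 = 0.9167

0.9167


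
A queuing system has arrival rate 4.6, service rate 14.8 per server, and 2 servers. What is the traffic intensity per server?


rho = lambda / (c * mu) = 4.6 / (2 * 14.8) = 0.1554

0.1554


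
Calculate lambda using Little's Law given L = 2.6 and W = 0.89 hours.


lambda = L / W = 2.6 / 0.89 = 2.92 per hour

2.92 per hour


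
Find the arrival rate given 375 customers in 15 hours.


lambda = total arrivals / time = 375 / 15 = 25.0 per hour

25.0 per hour


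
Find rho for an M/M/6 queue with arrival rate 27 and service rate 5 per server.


rho = lambda/(c*mu) = 27/(6*5) = 0.9

0.9


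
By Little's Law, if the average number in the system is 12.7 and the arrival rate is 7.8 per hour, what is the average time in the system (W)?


W = L / lambda = 12.7 / 7.8 = 1.6282 hours

1.6282 hours


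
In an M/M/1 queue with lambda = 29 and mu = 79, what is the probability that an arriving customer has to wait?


P(wait) = rho = lambda/mu = 29/79 = 0.3671

0.3671


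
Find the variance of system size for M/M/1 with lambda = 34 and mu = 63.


rho = 34/63; Var(N) = rho/(1-rho)^2 = 2.55

2.55


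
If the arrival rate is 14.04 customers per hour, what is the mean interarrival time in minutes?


Mean interarrival time = 60/lambda = 60/14.04 = 4.27 minutes

4.27 minutes


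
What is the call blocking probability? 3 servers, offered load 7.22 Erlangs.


B(N,A) = (A^N/N!) / sum(A^k/k!, k=0..N) with N=3, A=7.22 = 0.6466

0.6466


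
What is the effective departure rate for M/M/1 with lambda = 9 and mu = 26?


For a stable queue (lambda < mu), throughput = lambda = 9 per hour

9 per hour


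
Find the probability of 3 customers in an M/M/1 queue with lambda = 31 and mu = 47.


rho = 31/47; P(n) = (1-rho)*rho^n = (1-31/47)*(31/47)^3 = 0.0977

0.0977


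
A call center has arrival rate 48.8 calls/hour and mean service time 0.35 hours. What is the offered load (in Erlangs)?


Offered load a = lambda * E[S] = 48.8 * 0.35 = 17.08 Erlangs

17.08 Erlangs


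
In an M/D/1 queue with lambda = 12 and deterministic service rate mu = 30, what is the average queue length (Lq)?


M/D/1: Lq = rho^2 / (2*(1-rho)) where rho = 12/30; Lq = 0.13

0.13


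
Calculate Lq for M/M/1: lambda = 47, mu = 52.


rho = 47/52; Lq = rho^2/(1-rho) = 8.5

8.5


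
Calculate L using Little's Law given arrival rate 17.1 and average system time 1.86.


L = lambda * W = 17.1 * 1.86 = 31.81

31.81


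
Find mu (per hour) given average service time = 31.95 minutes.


mu = 60 / avg_service_time = 60 / 31.95 = 1.88 per hour

1.88 per hour


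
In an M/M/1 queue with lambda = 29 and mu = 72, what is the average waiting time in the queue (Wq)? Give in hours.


rho = 29/72; Wq = rho/(mu - lambda) = 0.0094 hours

0.0094 hours


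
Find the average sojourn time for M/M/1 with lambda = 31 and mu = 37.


W = 1/(mu - lambda) = 1/(37 - 31) = 0.1667 hours

0.1667 hours


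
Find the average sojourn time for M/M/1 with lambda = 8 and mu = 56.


W = 1/(mu - lambda) = 1/(56 - 8) = 0.0208 hours

0.0208 hours


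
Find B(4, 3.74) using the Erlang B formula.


B(N,A) = (A^N/N!) / sum(A^k/k!, k=0..N) with N=4, A=3.74 = 0.285

0.285


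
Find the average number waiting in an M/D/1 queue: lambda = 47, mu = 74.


M/D/1: Lq = rho^2 / (2*(1-rho)) where rho = 47/74; Lq = 0.55

0.55


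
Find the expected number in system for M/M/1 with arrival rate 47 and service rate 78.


rho = 47/78; L = rho/(1-rho) = 1.52

1.52


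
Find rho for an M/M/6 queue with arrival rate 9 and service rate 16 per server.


rho = lambda/(c*mu) = 9/(6*16) = 0.0938

0.0938


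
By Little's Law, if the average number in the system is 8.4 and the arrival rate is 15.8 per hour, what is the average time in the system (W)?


W = L / lambda = 8.4 / 15.8 = 0.5316 hours

0.5316 hours


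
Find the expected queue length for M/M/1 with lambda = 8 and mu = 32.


rho = 8/32; Lq = rho^2/(1-rho) = 0.08

0.08


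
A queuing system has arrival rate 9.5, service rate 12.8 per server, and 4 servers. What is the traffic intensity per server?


rho = lambda / (c * mu) = 9.5 / (4 * 12.8) = 0.1855

0.1855


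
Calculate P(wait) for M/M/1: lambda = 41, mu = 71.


P(wait) = rho = lambda/mu = 41/71 = 0.5775

0.5775


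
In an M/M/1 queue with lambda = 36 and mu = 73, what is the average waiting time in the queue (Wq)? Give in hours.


rho = 36/73; Wq = rho/(mu - lambda) = 0.0133 hours

0.0133 hours


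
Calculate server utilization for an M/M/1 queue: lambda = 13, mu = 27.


rho = lambda/mu = 13/27 = 0.4815

0.4815


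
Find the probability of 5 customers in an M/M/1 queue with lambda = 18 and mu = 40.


rho = 18/40; P(n) = (1-rho)*rho^n = (1-18/40)*(18/40)^5 = 0.0101

0.0101


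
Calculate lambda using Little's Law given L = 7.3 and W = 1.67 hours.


lambda = L / W = 7.3 / 1.67 = 4.37 per hour

4.37 per hour


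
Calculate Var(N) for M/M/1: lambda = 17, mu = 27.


rho = 17/27; Var(N) = rho/(1-rho)^2 = 4.59

4.59


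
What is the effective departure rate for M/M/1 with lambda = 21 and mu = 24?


For a stable queue (lambda < mu), throughput = lambda = 21 per hour

21 per hour


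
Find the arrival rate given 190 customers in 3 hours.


lambda = total arrivals / time = 190 / 3 = 63.33 per hour

63.33 per hour


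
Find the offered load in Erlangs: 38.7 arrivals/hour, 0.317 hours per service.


Offered load a = lambda * E[S] = 38.7 * 0.317 = 12.27 Erlangs

12.27 Erlangs


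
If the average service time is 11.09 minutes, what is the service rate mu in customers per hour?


mu = 60 / avg_service_time = 60 / 11.09 = 5.41 per hour

5.41 per hour


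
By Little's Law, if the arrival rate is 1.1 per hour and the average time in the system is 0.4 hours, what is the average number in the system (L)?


L = lambda * W = 1.1 * 0.4 = 0.44

0.44


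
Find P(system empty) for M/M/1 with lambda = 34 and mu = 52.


P0 = 1 - rho = 1 - 34/52 = 0.3462

0.3462


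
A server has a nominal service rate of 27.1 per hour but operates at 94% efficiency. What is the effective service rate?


Effective rate = mu * efficiency = 27.1 * 0.94 = 25.47 per hour

25.47 per hour


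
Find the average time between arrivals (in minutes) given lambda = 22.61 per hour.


Mean interarrival time = 60/lambda = 60/22.61 = 2.65 minutes

2.65 minutes


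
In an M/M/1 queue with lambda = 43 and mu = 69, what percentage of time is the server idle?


Idle fraction = (1 - rho) * 100 = (1 - 43/69) * 100 = 37.7%

37.7%


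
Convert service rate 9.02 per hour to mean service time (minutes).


Mean service time = 60/mu = 60/9.02 = 6.65 minutes

6.65 minutes


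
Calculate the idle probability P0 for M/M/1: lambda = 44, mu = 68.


P0 = 1 - rho = 1 - 44/68 = 0.3529

0.3529


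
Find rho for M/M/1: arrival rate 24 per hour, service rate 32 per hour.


rho = lambda/mu = 24/32 = 0.75

0.75


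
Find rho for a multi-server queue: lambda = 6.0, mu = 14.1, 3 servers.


rho = lambda / (c * mu) = 6.0 / (3 * 14.1) = 0.1418

0.1418


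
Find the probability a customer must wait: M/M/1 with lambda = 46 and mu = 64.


P(wait) = rho = lambda/mu = 46/64 = 0.7188

0.7188


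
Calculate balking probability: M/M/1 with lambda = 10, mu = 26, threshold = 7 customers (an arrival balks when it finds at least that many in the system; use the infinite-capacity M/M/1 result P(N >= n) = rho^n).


P(N >= 7) = rho^7 = (10/26)^7 = 0.0012

0.0012


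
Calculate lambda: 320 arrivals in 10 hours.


lambda = total arrivals / time = 320 / 10 = 32.0 per hour

32.0 per hour


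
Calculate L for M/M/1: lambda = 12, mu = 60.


rho = 12/60; L = rho/(1-rho) = 0.25

0.25


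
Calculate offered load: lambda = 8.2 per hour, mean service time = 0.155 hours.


Offered load a = lambda * E[S] = 8.2 * 0.155 = 1.27 Erlangs

1.27 Erlangs


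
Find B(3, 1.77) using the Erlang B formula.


B(N,A) = (A^N/N!) / sum(A^k/k!, k=0..N) with N=3, A=1.77 = 0.1757

0.1757


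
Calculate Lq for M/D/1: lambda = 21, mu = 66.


M/D/1: Lq = rho^2 / (2*(1-rho)) where rho = 21/66; Lq = 0.07

0.07


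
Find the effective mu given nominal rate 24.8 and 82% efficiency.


Effective rate = mu * efficiency = 24.8 * 0.82 = 20.34 per hour

20.34 per hour


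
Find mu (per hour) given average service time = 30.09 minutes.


mu = 60 / avg_service_time = 60 / 30.09 = 1.99 per hour

1.99 per hour


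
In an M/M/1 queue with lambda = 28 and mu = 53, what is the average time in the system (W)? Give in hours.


W = 1/(mu - lambda) = 1/(53 - 28) = 0.04 hours

0.04 hours


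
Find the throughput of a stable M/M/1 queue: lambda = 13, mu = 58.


For a stable queue (lambda < mu), throughput = lambda = 13 per hour

13 per hour


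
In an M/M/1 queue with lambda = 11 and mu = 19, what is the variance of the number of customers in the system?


rho = 11/19; Var(N) = rho/(1-rho)^2 = 3.27

3.27


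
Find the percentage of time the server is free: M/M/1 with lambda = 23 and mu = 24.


Idle fraction = (1 - rho) * 100 = (1 - 23/24) * 100 = 4.2%

4.2%


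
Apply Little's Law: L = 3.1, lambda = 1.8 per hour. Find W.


W = L / lambda = 3.1 / 1.8 = 1.7222 hours

1.7222 hours


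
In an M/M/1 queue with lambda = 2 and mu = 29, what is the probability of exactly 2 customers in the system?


rho = 2/29; P(n) = (1-rho)*rho^n = (1-2/29)*(2/29)^2 = 0.0044

0.0044


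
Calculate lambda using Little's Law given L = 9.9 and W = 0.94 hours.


lambda = L / W = 9.9 / 0.94 = 10.53 per hour

10.53 per hour


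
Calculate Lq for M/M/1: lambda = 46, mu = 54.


rho = 46/54; Lq = rho^2/(1-rho) = 4.9

4.9


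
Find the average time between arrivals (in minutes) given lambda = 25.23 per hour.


Mean interarrival time = 60/lambda = 60/25.23 = 2.38 minutes

2.38 minutes


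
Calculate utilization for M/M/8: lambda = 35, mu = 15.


rho = lambda/(c*mu) = 35/(8*15) = 0.2917

0.2917


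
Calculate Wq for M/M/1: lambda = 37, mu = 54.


rho = 37/54; Wq = rho/(mu - lambda) = 0.0403 hours

0.0403 hours


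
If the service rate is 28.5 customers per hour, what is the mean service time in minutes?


Mean service time = 60/mu = 60/28.5 = 2.11 minutes

2.11 minutes


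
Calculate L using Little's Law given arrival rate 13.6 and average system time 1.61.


L = lambda * W = 13.6 * 1.61 = 21.9

21.9


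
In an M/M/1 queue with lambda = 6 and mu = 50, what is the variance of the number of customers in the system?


rho = 6/50; Var(N) = rho/(1-rho)^2 = 0.15

0.15
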